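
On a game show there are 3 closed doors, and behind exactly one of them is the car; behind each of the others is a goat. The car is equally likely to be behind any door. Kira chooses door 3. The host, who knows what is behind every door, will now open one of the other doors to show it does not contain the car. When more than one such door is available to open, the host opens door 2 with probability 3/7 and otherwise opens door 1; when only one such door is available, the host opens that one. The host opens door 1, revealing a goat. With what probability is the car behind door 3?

4/11

Condition on the true location of the car.
If it is behind door 1 (prior 1/3): the host opened door 1, so this case is ruled out; weight (1/3)·0 = 0.
If it is behind door 2 (prior 1/3): only door 1 is available, probability 1; weight (1/3)·1 = 1/3.
If it is behind door 3 (prior 1/3): door 2 is available but not opened, probability 4/7; weight (1/3)·(4/7) = 4/21.
The weights sum to 11/21.
So P(the car behind door 3 | the host opened door 1) = (4/21) / (11/21) = 4/11.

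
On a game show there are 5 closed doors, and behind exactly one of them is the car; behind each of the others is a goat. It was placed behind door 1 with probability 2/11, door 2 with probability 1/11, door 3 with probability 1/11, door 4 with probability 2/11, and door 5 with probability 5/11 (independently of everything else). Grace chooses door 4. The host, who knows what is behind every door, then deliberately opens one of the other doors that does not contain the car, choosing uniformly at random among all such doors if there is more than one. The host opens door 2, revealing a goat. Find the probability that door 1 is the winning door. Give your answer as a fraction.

4/19

Consider each possible location of the car in turn.
If it is behind door 1 (prior 2/11): the host has 3 equally likely choices, so probability 1/3; weight (2/11)·(1/3) = 2/33.
If it is behind door 2 (prior 1/11): the host opened door 2, so this case is ruled out; weight (1/11)·0 = 0.
If it is behind door 3 (prior 1/11): the host has 3 equally likely choices, so probability 1/3; weight (1/11)·(1/3) = 1/33.
If it is behind door 4 (prior 2/11): the host has 4 equally likely choices, so probability 1/4; weight (2/11)·(1/4) = 1/22.
If it is behind door 5 (prior 5/11): the host has 3 equally likely choices, so probability 1/3; weight (5/11)·(1/3) = 5/33.
The weights sum to 19/66.
So P(the car behind door 1 | the host opened door 2) = (2/33) / (19/66) = 4/19.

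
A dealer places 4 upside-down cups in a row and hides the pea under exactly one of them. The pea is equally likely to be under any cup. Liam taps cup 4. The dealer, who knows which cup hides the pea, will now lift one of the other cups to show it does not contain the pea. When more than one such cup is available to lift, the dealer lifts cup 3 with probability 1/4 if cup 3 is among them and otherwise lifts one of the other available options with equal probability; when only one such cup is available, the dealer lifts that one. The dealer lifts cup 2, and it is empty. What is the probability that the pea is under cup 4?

3/13

Condition on the true location of the pea.
If it is under cup 1 (prior 1/4): cup 3 is available but not opened, probability 3/4; weight (1/4)·(3/4) = 3/16.
If it is under cup 2 (prior 1/4): the dealer opened cup 2, so this case is ruled out; weight (1/4)·0 = 0.
If it is under cup 3 (prior 1/4): cup 3 holds the prize so is unavailable; the dealer chooses uniformly among the 2 others, probability 1/2; weight (1/4)·(1/2) = 1/8.
If it is under cup 4 (prior 1/4): cup 3 is available but not opened; cup 2 gets probability (1 − 1/4)/2 = 3/8; weight (1/4)·(3/8) = 3/32.
The weights sum to 13/32.
So P(the pea under cup 4 | the dealer opened cup 2) = (3/32) / (13/32) = 3/13.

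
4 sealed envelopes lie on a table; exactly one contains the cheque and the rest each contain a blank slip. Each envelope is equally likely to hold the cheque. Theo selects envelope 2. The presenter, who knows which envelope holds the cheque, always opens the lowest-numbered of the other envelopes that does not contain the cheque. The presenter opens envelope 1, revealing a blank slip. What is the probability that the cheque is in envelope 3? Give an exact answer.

Condition on the true location of the cheque.
If it is in envelope 1 (prior 1/4): the presenter opened envelope 1, so this case is ruled out; weight (1/4)·0 = 0.
If it is in any of envelopes 2, 3, and 4 (prior 1/4 each): envelope 1 is the lowest-numbered option available, probability 1; weight (1/4)·1 = 1/4 each.
The weights sum to 3/4.
So P(the cheque in envelope 3 | the presenter opened envelope 1) = (1/4) / (3/4) = 1/3.

1/3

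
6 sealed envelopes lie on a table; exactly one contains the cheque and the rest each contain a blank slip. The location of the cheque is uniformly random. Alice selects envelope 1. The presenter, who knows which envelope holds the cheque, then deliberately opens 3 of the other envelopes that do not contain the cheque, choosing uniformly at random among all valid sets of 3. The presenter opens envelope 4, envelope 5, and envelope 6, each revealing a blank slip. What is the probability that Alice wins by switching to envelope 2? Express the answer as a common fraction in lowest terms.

Condition on the true location of the cheque.
If it is in envelope 1 (prior 1/6): the presenter has 10 equally likely choices, so probability 1/10; weight (1/6)·(1/10) = 1/60.
If it is in either of envelopes 2 and 3 (prior 1/6 each): the presenter has 4 equally likely choices, so probability 1/4; weight (1/6)·(1/4) = 1/24 each.
If it is in any of envelopes 4, 5, and 6 (prior 1/6 each): that envelope was opened and seen not to hold the prize — ruled out; weight (1/6)·0 = 0 each.
The weights sum to 1/10.
So P(the cheque in envelope 2 | the presenter opened envelope 4, envelope 5, and envelope 6) = (1/24) / (1/10) = 5/12.

5/12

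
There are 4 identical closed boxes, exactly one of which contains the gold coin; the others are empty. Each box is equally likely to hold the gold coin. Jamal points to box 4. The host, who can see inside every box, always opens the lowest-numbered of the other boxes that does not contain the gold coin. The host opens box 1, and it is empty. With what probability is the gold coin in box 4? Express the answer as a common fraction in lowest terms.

Consider each possible location of the gold coin in turn.
If it is in box 1 (prior 1/4): the host opened box 1, so this case is ruled out; weight (1/4)·0 = 0.
If it is in any of boxes 2, 3, and 4 (prior 1/4 each): box 1 is the lowest-numbered option available, probability 1; weight (1/4)·1 = 1/4 each.
The weights sum to 3/4.
So P(the gold coin in box 4 | the host opened box 1) = (1/4) / (3/4) = 1/3.

1/3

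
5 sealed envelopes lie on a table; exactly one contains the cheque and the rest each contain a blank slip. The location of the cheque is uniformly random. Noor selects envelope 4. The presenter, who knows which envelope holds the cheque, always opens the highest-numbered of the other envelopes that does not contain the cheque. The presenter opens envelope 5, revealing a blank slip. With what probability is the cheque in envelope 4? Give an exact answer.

1/4

Consider each possible location of the cheque in turn.
If it is in any of envelopes 1, 2, 3, and 4 (prior 1/5 each): envelope 5 is the highest-numbered option available, probability 1; weight (1/5)·1 = 1/5 each.
If it is in envelope 5 (prior 1/5): the presenter opened envelope 5, so this case is ruled out; weight (1/5)·0 = 0.
The weights sum to 4/5.
So P(the cheque in envelope 4 | the presenter opened envelope 5) = (1/5) / (4/5) = 1/4.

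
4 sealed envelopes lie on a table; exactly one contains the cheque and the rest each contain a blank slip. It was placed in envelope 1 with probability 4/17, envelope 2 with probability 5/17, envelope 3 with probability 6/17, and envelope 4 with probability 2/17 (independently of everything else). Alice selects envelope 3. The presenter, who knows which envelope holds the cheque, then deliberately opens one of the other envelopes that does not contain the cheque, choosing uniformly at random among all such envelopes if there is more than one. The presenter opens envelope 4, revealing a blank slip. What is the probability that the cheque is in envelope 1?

4/13

Apply Bayes' rule, conditioning on where the cheque actually is.
If it is in envelope 1 (prior 4/17): the presenter has 2 equally likely choices, so probability 1/2; weight (4/17)·(1/2) = 2/17.
If it is in envelope 2 (prior 5/17): the presenter has 2 equally likely choices, so probability 1/2; weight (5/17)·(1/2) = 5/34.
If it is in envelope 3 (prior 6/17): the presenter has 3 equally likely choices, so probability 1/3; weight (6/17)·(1/3) = 2/17.
If it is in envelope 4 (prior 2/17): the presenter opened envelope 4, so this case is ruled out; weight (2/17)·0 = 0.
The weights sum to 13/34.
So P(the cheque in envelope 1 | the presenter opened envelope 4) = (2/17) / (13/34) = 4/13.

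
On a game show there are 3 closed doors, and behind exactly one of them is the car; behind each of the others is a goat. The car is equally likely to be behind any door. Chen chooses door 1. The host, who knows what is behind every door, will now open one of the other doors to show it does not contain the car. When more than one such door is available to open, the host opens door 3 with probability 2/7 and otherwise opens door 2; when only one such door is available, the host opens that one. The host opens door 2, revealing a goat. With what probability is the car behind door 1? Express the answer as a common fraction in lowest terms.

Condition on the true location of the car.
If it is behind door 1 (prior 1/3): door 3 is available but not opened, probability 5/7; weight (1/3)·(5/7) = 5/21.
If it is behind door 2 (prior 1/3): the host opened door 2, so this case is ruled out; weight (1/3)·0 = 0.
If it is behind door 3 (prior 1/3): only door 2 is available, probability 1; weight (1/3)·1 = 1/3.
The weights sum to 4/7.
So P(the car behind door 1 | the host opened door 2) = (5/21) / (4/7) = 5/12.

5/12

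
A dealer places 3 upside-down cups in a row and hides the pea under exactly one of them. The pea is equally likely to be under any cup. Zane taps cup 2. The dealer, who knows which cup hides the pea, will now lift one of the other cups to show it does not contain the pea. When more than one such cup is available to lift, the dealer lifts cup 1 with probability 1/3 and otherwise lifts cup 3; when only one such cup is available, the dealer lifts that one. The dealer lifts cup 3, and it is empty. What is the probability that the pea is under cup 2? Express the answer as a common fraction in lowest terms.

2/5

Apply Bayes' rule, conditioning on where the pea actually is.
If it is under cup 1 (prior 1/3): only cup 3 is available, probability 1; weight (1/3)·1 = 1/3.
If it is under cup 2 (prior 1/3): cup 1 is available but not opened, probability 2/3; weight (1/3)·(2/3) = 2/9.
If it is under cup 3 (prior 1/3): the dealer opened cup 3, so this case is ruled out; weight (1/3)·0 = 0.
The weights sum to 5/9.
So P(the pea under cup 2 | the dealer opened cup 3) = (2/9) / (5/9) = 2/5.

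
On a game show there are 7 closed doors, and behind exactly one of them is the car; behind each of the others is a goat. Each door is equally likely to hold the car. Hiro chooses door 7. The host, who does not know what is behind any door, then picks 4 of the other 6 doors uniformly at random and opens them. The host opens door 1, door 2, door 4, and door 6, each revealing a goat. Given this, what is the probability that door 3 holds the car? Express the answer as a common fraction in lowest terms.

1/3

Consider each possible location of the car in turn.
If it is behind any of doors 1, 2, 4, and 6 (prior 1/7 each): that door was opened and seen not to hold the prize — ruled out; weight (1/7)·0 = 0 each.
If it is behind any of doors 3, 5, and 7 (prior 1/7 each): the host picks exactly this set with probability 1/15 regardless, and none is the prize; weight (1/7)·(1/15) = 1/105 each.
The weights sum to 1/35.
So P(the car behind door 3 | the host opened door 1, door 2, door 4, and door 6) = (1/105) / (1/35) = 1/3.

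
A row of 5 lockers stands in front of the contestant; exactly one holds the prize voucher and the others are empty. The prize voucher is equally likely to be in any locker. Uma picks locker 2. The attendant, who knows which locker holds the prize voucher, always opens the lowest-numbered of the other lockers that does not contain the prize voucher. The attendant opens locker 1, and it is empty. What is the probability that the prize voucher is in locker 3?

1/4

Condition on the true location of the prize voucher.
If it is in locker 1 (prior 1/5): the attendant opened locker 1, so this case is ruled out; weight (1/5)·0 = 0.
If it is in any of lockers 2, 3, 4, and 5 (prior 1/5 each): locker 1 is the lowest-numbered option available, probability 1; weight (1/5)·1 = 1/5 each.
The weights sum to 4/5.
So P(the prize voucher in locker 3 | the attendant opened locker 1) = (1/5) / (4/5) = 1/4.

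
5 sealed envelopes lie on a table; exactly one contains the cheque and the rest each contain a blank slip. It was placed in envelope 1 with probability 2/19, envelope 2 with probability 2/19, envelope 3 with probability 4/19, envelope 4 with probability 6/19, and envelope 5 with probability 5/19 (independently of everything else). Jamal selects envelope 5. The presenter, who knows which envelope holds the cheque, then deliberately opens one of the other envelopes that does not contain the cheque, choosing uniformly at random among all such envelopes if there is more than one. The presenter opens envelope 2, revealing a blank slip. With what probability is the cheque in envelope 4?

Consider each possible location of the cheque in turn.
If it is in envelope 1 (prior 2/19): the presenter has 3 equally likely choices, so probability 1/3; weight (2/19)·(1/3) = 2/57.
If it is in envelope 2 (prior 2/19): the presenter opened envelope 2, so this case is ruled out; weight (2/19)·0 = 0.
If it is in envelope 3 (prior 4/19): the presenter has 3 equally likely choices, so probability 1/3; weight (4/19)·(1/3) = 4/57.
If it is in envelope 4 (prior 6/19): the presenter has 3 equally likely choices, so probability 1/3; weight (6/19)·(1/3) = 2/19.
If it is in envelope 5 (prior 5/19): the presenter has 4 equally likely choices, so probability 1/4; weight (5/19)·(1/4) = 5/76.
The weights sum to 21/76.
So P(the cheque in envelope 4 | the presenter opened envelope 2) = (2/19) / (21/76) = 8/21.

8/21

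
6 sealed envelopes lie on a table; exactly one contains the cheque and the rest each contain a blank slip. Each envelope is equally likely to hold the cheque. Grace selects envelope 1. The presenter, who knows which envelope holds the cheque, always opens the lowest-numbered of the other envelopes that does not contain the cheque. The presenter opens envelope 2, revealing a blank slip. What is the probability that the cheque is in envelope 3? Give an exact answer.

Consider each possible location of the cheque in turn.
If it is in any of envelopes 1, 3, 4, 5, and 6 (prior 1/6 each): envelope 2 is the lowest-numbered option available, probability 1; weight (1/6)·1 = 1/6 each.
If it is in envelope 2 (prior 1/6): the presenter opened envelope 2, so this case is ruled out; weight (1/6)·0 = 0.
The weights sum to 5/6.
So P(the cheque in envelope 3 | the presenter opened envelope 2) = (1/6) / (5/6) = 1/5.

1/5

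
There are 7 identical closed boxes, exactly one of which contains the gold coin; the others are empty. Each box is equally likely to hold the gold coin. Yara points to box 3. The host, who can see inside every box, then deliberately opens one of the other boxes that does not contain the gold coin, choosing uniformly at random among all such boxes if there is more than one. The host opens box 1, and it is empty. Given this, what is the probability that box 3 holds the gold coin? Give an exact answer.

Consider each possible location of the gold coin in turn.
If it is in box 1 (prior 1/7): the host opened box 1, so this case is ruled out; weight (1/7)·0 = 0.
If it is in any of boxes 2, 4, 5, 6, and 7 (prior 1/7 each): the host has 5 equally likely choices, so probability 1/5; weight (1/7)·(1/5) = 1/35 each.
If it is in box 3 (prior 1/7): the host has 6 equally likely choices, so probability 1/6; weight (1/7)·(1/6) = 1/42.
The weights sum to 1/6.
So P(the gold coin in box 3 | the host opened box 1) = (1/42) / (1/6) = 1/7.

1/7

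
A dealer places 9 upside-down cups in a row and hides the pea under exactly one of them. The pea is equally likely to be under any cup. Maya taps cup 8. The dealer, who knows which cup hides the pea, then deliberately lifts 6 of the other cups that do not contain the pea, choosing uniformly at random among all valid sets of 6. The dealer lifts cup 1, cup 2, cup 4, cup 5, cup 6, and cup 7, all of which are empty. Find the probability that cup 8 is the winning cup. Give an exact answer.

1/9

Consider each possible location of the pea in turn.
If it is under any of cups 1, 2, 4, 5, 6, and 7 (prior 1/9 each): that cup was opened and seen not to hold the prize — ruled out; weight (1/9)·0 = 0 each.
If it is under either of cups 3 and 9 (prior 1/9 each): the dealer has 7 equally likely choices, so probability 1/7; weight (1/9)·(1/7) = 1/63 each.
If it is under cup 8 (prior 1/9): the dealer has 28 equally likely choices, so probability 1/28; weight (1/9)·(1/28) = 1/252.
The weights sum to 1/28.
So P(the pea under cup 8 | the dealer opened cup 1, cup 2, cup 4, cup 5, cup 6, and cup 7) = (1/252) / (1/28) = 1/9.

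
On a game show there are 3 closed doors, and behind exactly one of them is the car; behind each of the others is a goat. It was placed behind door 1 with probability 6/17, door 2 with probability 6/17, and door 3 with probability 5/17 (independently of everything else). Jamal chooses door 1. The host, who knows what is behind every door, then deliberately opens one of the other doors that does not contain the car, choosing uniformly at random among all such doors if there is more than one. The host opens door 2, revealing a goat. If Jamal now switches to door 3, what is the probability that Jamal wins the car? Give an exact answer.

5/8

Apply Bayes' rule, conditioning on where the car actually is.
If it is behind door 1 (prior 6/17): the host has 2 equally likely choices, so probability 1/2; weight (6/17)·(1/2) = 3/17.
If it is behind door 2 (prior 6/17): the host opened door 2, so this case is ruled out; weight (6/17)·0 = 0.
If it is behind door 3 (prior 5/17): the host has no choice, probability 1; weight (5/17)·1 = 5/17.
The weights sum to 8/17.
So P(the car behind door 3 | the host opened door 2) = (5/17) / (8/17) = 5/8.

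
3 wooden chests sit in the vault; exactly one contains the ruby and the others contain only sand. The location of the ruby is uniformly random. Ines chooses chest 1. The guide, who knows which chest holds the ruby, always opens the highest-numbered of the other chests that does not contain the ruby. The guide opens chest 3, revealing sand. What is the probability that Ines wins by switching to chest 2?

1/2

Apply Bayes' rule, conditioning on where the ruby actually is.
If it is in either of chests 1 and 2 (prior 1/3 each): chest 3 is the highest-numbered option available, probability 1; weight (1/3)·1 = 1/3 each.
If it is in chest 3 (prior 1/3): the guide opened chest 3, so this case is ruled out; weight (1/3)·0 = 0.
The weights sum to 2/3.
So P(the ruby in chest 2 | the guide opened chest 3) = (1/3) / (2/3) = 1/2.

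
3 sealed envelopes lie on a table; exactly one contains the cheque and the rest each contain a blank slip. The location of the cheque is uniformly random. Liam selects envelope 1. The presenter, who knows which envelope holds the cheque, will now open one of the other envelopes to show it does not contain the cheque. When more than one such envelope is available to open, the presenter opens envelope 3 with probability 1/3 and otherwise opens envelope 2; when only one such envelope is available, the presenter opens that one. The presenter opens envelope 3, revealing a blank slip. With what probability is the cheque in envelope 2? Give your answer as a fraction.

3/4

Consider each possible location of the cheque in turn.
If it is in envelope 1 (prior 1/3): envelope 3 is available, opened with probability 1/3; weight (1/3)·(1/3) = 1/9.
If it is in envelope 2 (prior 1/3): only envelope 3 is available, probability 1; weight (1/3)·1 = 1/3.
If it is in envelope 3 (prior 1/3): the presenter opened envelope 3, so this case is ruled out; weight (1/3)·0 = 0.
The weights sum to 4/9.
So P(the cheque in envelope 2 | the presenter opened envelope 3) = (1/3) / (4/9) = 3/4.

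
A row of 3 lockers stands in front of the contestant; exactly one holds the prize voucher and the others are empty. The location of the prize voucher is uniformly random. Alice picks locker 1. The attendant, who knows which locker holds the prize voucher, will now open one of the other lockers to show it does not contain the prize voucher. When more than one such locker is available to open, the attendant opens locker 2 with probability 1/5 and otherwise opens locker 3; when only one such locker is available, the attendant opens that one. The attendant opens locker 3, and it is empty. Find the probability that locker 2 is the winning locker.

5/9

Consider each possible location of the prize voucher in turn.
If it is in locker 1 (prior 1/3): locker 2 is available but not opened, probability 4/5; weight (1/3)·(4/5) = 4/15.
If it is in locker 2 (prior 1/3): only locker 3 is available, probability 1; weight (1/3)·1 = 1/3.
If it is in locker 3 (prior 1/3): the attendant opened locker 3, so this case is ruled out; weight (1/3)·0 = 0.
The weights sum to 3/5.
So P(the prize voucher in locker 2 | the attendant opened locker 3) = (1/3) / (3/5) = 5/9.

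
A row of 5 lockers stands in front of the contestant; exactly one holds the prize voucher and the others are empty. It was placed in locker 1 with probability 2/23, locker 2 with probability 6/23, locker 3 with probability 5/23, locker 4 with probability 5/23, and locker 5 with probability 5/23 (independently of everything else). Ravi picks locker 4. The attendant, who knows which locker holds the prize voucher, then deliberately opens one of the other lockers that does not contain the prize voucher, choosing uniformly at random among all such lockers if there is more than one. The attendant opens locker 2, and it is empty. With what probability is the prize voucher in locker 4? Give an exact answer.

Apply Bayes' rule, conditioning on where the prize voucher actually is.
If it is in locker 1 (prior 2/23): the attendant has 3 equally likely choices, so probability 1/3; weight (2/23)·(1/3) = 2/69.
If it is in locker 2 (prior 6/23): the attendant opened locker 2, so this case is ruled out; weight (6/23)·0 = 0.
If it is in either of lockers 3 and 5 (prior 5/23 each): the attendant has 3 equally likely choices, so probability 1/3; weight (5/23)·(1/3) = 5/69 each.
If it is in locker 4 (prior 5/23): the attendant has 4 equally likely choices, so probability 1/4; weight (5/23)·(1/4) = 5/92.
The weights sum to 21/92.
So P(the prize voucher in locker 4 | the attendant opened locker 2) = (5/92) / (21/92) = 5/21.

5/21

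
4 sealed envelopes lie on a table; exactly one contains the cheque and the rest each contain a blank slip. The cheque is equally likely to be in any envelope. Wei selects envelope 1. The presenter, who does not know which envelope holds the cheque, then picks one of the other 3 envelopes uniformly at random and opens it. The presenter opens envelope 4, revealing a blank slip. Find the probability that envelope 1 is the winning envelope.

Because the presenter chose which envelope to open without knowing where the cheque is, the choice is independent of the prize location. Learning that envelope 4 does not hold the cheque simply rules out that one location and leaves the remaining 3 envelopes still equally likely by symmetry.
So P(the cheque in envelope 1) = 1/3.

1/3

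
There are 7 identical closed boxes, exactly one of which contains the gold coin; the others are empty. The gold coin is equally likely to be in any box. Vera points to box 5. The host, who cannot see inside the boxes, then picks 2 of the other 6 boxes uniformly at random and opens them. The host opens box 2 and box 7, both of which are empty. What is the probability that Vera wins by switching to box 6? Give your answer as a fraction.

Because the host chose which boxes to open without knowing where the gold coin is, the choice is independent of the prize location. Learning that none of the 2 opened boxes holds the gold coin simply rules out those 2 locations and leaves the remaining 5 boxes still equally likely by symmetry.
So P(the gold coin in box 6) = 1/5.

1/5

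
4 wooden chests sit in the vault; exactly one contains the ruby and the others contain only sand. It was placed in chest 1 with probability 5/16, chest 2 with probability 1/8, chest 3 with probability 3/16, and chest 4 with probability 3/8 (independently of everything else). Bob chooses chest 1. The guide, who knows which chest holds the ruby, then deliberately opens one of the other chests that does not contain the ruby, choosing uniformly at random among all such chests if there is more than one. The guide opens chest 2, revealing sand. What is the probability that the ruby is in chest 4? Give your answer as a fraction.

Apply Bayes' rule, conditioning on where the ruby actually is.
If it is in chest 1 (prior 5/16): the guide has 3 equally likely choices, so probability 1/3; weight (5/16)·(1/3) = 5/48.
If it is in chest 2 (prior 1/8): the guide opened chest 2, so this case is ruled out; weight (1/8)·0 = 0.
If it is in chest 3 (prior 3/16): the guide has 2 equally likely choices, so probability 1/2; weight (3/16)·(1/2) = 3/32.
If it is in chest 4 (prior 3/8): the guide has 2 equally likely choices, so probability 1/2; weight (3/8)·(1/2) = 3/16.
The weights sum to 37/96.
So P(the ruby in chest 4 | the guide opened chest 2) = (3/16) / (37/96) = 18/37.

18/37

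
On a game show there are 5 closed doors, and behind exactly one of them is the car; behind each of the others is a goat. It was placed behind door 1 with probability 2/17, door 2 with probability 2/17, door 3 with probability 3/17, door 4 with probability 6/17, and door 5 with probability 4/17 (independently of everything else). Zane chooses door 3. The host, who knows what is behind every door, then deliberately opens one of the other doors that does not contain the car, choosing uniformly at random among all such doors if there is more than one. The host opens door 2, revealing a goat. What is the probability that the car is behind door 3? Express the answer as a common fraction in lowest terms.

Condition on the true location of the car.
If it is behind door 1 (prior 2/17): the host has 3 equally likely choices, so probability 1/3; weight (2/17)·(1/3) = 2/51.
If it is behind door 2 (prior 2/17): the host opened door 2, so this case is ruled out; weight (2/17)·0 = 0.
If it is behind door 3 (prior 3/17): the host has 4 equally likely choices, so probability 1/4; weight (3/17)·(1/4) = 3/68.
If it is behind door 4 (prior 6/17): the host has 3 equally likely choices, so probability 1/3; weight (6/17)·(1/3) = 2/17.
If it is behind door 5 (prior 4/17): the host has 3 equally likely choices, so probability 1/3; weight (4/17)·(1/3) = 4/51.
The weights sum to 19/68.
So P(the car behind door 3 | the host opened door 2) = (3/68) / (19/68) = 3/19.

3/19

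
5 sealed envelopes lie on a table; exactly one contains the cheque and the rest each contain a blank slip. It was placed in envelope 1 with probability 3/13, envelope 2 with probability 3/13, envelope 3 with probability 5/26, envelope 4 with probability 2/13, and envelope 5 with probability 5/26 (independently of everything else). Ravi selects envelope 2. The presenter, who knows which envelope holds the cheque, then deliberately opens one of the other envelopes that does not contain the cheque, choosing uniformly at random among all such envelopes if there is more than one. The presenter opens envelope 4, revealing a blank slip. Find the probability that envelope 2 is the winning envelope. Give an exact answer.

9/41

Apply Bayes' rule, conditioning on where the cheque actually is.
If it is in envelope 1 (prior 3/13): the presenter has 3 equally likely choices, so probability 1/3; weight (3/13)·(1/3) = 1/13.
If it is in envelope 2 (prior 3/13): the presenter has 4 equally likely choices, so probability 1/4; weight (3/13)·(1/4) = 3/52.
If it is in either of envelopes 3 and 5 (prior 5/26 each): the presenter has 3 equally likely choices, so probability 1/3; weight (5/26)·(1/3) = 5/78 each.
If it is in envelope 4 (prior 2/13): the presenter opened envelope 4, so this case is ruled out; weight (2/13)·0 = 0.
The weights sum to 41/156.
So P(the cheque in envelope 2 | the presenter opened envelope 4) = (3/52) / (41/156) = 9/41.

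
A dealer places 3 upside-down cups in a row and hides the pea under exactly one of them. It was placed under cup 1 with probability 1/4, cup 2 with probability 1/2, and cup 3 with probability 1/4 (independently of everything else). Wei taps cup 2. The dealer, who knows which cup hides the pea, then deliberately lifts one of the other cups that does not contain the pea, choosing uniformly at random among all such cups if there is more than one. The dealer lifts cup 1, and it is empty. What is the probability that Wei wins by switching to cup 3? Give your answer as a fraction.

1/2

Condition on the true location of the pea.
If it is under cup 1 (prior 1/4): the dealer opened cup 1, so this case is ruled out; weight (1/4)·0 = 0.
If it is under cup 2 (prior 1/2): the dealer has 2 equally likely choices, so probability 1/2; weight (1/2)·(1/2) = 1/4.
If it is under cup 3 (prior 1/4): the dealer has no choice, probability 1; weight (1/4)·1 = 1/4.
The weights sum to 1/2.
So P(the pea under cup 3 | the dealer opened cup 1) = (1/4) / (1/2) = 1/2.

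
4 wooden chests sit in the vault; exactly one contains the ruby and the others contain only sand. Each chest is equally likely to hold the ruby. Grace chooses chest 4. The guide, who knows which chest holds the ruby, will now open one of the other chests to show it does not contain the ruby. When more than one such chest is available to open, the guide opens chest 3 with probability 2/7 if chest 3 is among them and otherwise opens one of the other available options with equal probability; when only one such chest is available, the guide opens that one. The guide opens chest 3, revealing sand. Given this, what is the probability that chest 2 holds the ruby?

1/3

Consider each possible location of the ruby in turn.
If it is in any of chests 1, 2, and 4 (prior 1/4 each): chest 3 is available, opened with probability 2/7; weight (1/4)·(2/7) = 1/14 each.
If it is in chest 3 (prior 1/4): the guide opened chest 3, so this case is ruled out; weight (1/4)·0 = 0.
The weights sum to 3/14.
So P(the ruby in chest 2 | the guide opened chest 3) = (1/14) / (3/14) = 1/3.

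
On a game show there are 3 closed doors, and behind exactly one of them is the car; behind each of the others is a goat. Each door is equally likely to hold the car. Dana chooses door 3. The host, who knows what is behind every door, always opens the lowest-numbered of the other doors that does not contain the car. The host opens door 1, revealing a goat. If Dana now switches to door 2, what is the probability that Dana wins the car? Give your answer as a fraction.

1/2

Apply Bayes' rule, conditioning on where the car actually is.
If it is behind door 1 (prior 1/3): the host opened door 1, so this case is ruled out; weight (1/3)·0 = 0.
If it is behind either of doors 2 and 3 (prior 1/3 each): door 1 is the lowest-numbered option available, probability 1; weight (1/3)·1 = 1/3 each.
The weights sum to 2/3.
So P(the car behind door 2 | the host opened door 1) = (1/3) / (2/3) = 1/2.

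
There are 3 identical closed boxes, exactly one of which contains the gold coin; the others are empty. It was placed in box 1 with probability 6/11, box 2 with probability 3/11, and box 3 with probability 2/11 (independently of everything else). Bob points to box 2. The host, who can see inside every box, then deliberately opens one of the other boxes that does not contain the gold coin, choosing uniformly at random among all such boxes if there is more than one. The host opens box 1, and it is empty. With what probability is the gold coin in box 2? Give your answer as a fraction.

3/7

Condition on the true location of the gold coin.
If it is in box 1 (prior 6/11): the host opened box 1, so this case is ruled out; weight (6/11)·0 = 0.
If it is in box 2 (prior 3/11): the host has 2 equally likely choices, so probability 1/2; weight (3/11)·(1/2) = 3/22.
If it is in box 3 (prior 2/11): the host has no choice, probability 1; weight (2/11)·1 = 2/11.
The weights sum to 7/22.
So P(the gold coin in box 2 | the host opened box 1) = (3/22) / (7/22) = 3/7.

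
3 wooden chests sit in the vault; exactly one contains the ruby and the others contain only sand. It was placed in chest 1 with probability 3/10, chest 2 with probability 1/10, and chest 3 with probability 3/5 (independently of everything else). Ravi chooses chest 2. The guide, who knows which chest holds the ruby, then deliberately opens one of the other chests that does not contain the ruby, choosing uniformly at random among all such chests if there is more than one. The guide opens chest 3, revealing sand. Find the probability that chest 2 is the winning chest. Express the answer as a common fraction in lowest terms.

1/7

Consider each possible location of the ruby in turn.
If it is in chest 1 (prior 3/10): the guide has no choice, probability 1; weight (3/10)·1 = 3/10.
If it is in chest 2 (prior 1/10): the guide has 2 equally likely choices, so probability 1/2; weight (1/10)·(1/2) = 1/20.
If it is in chest 3 (prior 3/5): the guide opened chest 3, so this case is ruled out; weight (3/5)·0 = 0.
The weights sum to 7/20.
So P(the ruby in chest 2 | the guide opened chest 3) = (1/20) / (7/20) = 1/7.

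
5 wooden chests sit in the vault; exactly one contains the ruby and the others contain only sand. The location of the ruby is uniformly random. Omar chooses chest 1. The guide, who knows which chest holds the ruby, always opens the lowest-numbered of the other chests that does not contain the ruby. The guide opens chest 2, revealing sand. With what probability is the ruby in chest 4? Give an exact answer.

1/4

Apply Bayes' rule, conditioning on where the ruby actually is.
If it is in any of chests 1, 3, 4, and 5 (prior 1/5 each): chest 2 is the lowest-numbered option available, probability 1; weight (1/5)·1 = 1/5 each.
If it is in chest 2 (prior 1/5): the guide opened chest 2, so this case is ruled out; weight (1/5)·0 = 0.
The weights sum to 4/5.
So P(the ruby in chest 4 | the guide opened chest 2) = (1/5) / (4/5) = 1/4.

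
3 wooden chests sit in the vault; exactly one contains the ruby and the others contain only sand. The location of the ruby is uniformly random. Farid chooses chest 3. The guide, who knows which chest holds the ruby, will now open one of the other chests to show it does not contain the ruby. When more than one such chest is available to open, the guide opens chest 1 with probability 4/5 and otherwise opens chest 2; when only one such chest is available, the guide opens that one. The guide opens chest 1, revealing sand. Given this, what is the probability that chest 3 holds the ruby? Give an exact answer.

4/9

Apply Bayes' rule, conditioning on where the ruby actually is.
If it is in chest 1 (prior 1/3): the guide opened chest 1, so this case is ruled out; weight (1/3)·0 = 0.
If it is in chest 2 (prior 1/3): only chest 1 is available, probability 1; weight (1/3)·1 = 1/3.
If it is in chest 3 (prior 1/3): chest 1 is available, opened with probability 4/5; weight (1/3)·(4/5) = 4/15.
The weights sum to 3/5.
So P(the ruby in chest 3 | the guide opened chest 1) = (4/15) / (3/5) = 4/9.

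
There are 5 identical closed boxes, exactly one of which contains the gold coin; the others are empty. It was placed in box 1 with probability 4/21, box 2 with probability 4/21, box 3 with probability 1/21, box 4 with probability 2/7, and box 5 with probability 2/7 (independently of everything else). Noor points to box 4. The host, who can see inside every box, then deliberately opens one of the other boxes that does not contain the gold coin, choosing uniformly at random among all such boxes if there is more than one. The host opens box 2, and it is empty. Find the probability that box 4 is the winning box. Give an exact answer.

9/31

Apply Bayes' rule, conditioning on where the gold coin actually is.
If it is in box 1 (prior 4/21): the host has 3 equally likely choices, so probability 1/3; weight (4/21)·(1/3) = 4/63.
If it is in box 2 (prior 4/21): the host opened box 2, so this case is ruled out; weight (4/21)·0 = 0.
If it is in box 3 (prior 1/21): the host has 3 equally likely choices, so probability 1/3; weight (1/21)·(1/3) = 1/63.
If it is in box 4 (prior 2/7): the host has 4 equally likely choices, so probability 1/4; weight (2/7)·(1/4) = 1/14.
If it is in box 5 (prior 2/7): the host has 3 equally likely choices, so probability 1/3; weight (2/7)·(1/3) = 2/21.
The weights sum to 31/126.
So P(the gold coin in box 4 | the host opened box 2) = (1/14) / (31/126) = 9/31.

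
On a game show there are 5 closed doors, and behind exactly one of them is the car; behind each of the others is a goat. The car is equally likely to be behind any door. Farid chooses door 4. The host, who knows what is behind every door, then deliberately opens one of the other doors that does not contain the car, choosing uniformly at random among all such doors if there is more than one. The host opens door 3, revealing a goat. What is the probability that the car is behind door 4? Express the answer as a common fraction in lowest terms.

1/5

Condition on the true location of the car.
If it is behind any of doors 1, 2, and 5 (prior 1/5 each): the host has 3 equally likely choices, so probability 1/3; weight (1/5)·(1/3) = 1/15 each.
If it is behind door 3 (prior 1/5): the host opened door 3, so this case is ruled out; weight (1/5)·0 = 0.
If it is behind door 4 (prior 1/5): the host has 4 equally likely choices, so probability 1/4; weight (1/5)·(1/4) = 1/20.
The weights sum to 1/4.
So P(the car behind door 4 | the host opened door 3) = (1/20) / (1/4) = 1/5.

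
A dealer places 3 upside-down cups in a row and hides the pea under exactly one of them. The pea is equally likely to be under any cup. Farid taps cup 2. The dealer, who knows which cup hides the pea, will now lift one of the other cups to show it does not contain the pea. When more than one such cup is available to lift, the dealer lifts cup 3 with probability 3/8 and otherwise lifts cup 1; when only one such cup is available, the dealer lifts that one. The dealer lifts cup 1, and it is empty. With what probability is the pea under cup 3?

Apply Bayes' rule, conditioning on where the pea actually is.
If it is under cup 1 (prior 1/3): the dealer opened cup 1, so this case is ruled out; weight (1/3)·0 = 0.
If it is under cup 2 (prior 1/3): cup 3 is available but not opened, probability 5/8; weight (1/3)·(5/8) = 5/24.
If it is under cup 3 (prior 1/3): only cup 1 is available, probability 1; weight (1/3)·1 = 1/3.
The weights sum to 13/24.
So P(the pea under cup 3 | the dealer opened cup 1) = (1/3) / (13/24) = 8/13.

8/13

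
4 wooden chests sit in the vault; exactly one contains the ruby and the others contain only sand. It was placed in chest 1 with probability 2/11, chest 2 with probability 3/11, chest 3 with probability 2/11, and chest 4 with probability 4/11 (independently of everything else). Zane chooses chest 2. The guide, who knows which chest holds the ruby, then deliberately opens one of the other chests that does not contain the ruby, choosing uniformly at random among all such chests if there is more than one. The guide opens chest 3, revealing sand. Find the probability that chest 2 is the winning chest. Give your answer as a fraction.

1/4

Consider each possible location of the ruby in turn.
If it is in chest 1 (prior 2/11): the guide has 2 equally likely choices, so probability 1/2; weight (2/11)·(1/2) = 1/11.
If it is in chest 2 (prior 3/11): the guide has 3 equally likely choices, so probability 1/3; weight (3/11)·(1/3) = 1/11.
If it is in chest 3 (prior 2/11): the guide opened chest 3, so this case is ruled out; weight (2/11)·0 = 0.
If it is in chest 4 (prior 4/11): the guide has 2 equally likely choices, so probability 1/2; weight (4/11)·(1/2) = 2/11.
The weights sum to 4/11.
So P(the ruby in chest 2 | the guide opened chest 3) = (1/11) / (4/11) = 1/4.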